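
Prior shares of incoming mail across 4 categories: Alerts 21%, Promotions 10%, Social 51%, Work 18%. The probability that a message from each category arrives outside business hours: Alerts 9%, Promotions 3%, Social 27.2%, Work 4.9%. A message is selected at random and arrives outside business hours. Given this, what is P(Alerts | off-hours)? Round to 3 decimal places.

0.112

Prior × likelihood for each hypothesis:
  Alerts: 0.21 × 0.09 = 0.0189
  Promotions: 0.1 × 0.03 = 0.003
  Social: 0.51 × 0.272 = 0.13872
  Work: 0.18 × 0.049 = 0.00882
Normalizing constant = 0.16944.
P(Alerts | evidence) = 0.0189 / 0.16944 ≈ 0.112.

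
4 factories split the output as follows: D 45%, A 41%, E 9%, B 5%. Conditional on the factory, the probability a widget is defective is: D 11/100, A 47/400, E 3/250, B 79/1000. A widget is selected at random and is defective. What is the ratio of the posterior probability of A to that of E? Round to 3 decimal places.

44.606

Compute prior × likelihood for every hypothesis:
  D: 0.45 × 0.11 = 0.0495
  A: 0.41 × 0.1175 = 0.048175
  E: 0.09 × 0.012 = 0.00108
  B: 0.05 × 0.079 = 0.00395
Total = 0.102705.
The ratio is 0.048175 / 0.00108 (the normalizer cancels) = 44.606.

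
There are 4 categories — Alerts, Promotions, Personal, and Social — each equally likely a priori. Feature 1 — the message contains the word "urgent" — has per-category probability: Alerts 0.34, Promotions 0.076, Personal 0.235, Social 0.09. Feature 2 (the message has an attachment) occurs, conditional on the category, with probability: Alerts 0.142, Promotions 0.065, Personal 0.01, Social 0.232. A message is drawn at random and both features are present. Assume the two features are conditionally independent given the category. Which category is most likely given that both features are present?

Alerts

Since the prior is uniform, the posterior is proportional to the likelihood:
  Alerts: 0.34 × 0.142 = 0.04828
  Promotions: 0.076 × 0.065 = 0.00494
  Personal: 0.235 × 0.01 = 0.00235
  Social: 0.09 × 0.232 = 0.02088
Sum = 0.07645.
Largest term belongs to Alerts, so Alerts is most probable.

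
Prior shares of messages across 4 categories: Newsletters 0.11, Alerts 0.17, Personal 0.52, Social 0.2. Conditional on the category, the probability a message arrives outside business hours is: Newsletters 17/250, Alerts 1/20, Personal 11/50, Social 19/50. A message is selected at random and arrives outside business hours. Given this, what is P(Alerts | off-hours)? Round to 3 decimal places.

0.041

Unnormalized posteriors (prior × likelihood):
  Newsletters: 0.11 × 0.068 = 0.00748
  Alerts: 0.17 × 0.05 = 0.0085
  Personal: 0.52 × 0.22 = 0.1144
  Social: 0.2 × 0.38 = 0.076
Sum = 0.20638.
P(Alerts | evidence) = 0.0085 / 0.20638 ≈ 0.041.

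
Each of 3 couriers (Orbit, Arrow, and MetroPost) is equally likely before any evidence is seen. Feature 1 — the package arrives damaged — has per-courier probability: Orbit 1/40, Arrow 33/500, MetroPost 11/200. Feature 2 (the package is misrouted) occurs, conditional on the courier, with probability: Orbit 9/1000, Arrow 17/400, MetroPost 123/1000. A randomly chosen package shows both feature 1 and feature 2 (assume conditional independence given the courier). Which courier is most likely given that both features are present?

Since the prior is uniform, the posterior is proportional to the likelihood:
  Orbit: 0.025 × 0.009 = 0.000225
  Arrow: 0.066 × 0.0425 = 0.002805
  MetroPost: 0.055 × 0.123 = 0.006765
Sum = 0.009795.
Largest term belongs to MetroPost, so MetroPost is most probable.

MetroPost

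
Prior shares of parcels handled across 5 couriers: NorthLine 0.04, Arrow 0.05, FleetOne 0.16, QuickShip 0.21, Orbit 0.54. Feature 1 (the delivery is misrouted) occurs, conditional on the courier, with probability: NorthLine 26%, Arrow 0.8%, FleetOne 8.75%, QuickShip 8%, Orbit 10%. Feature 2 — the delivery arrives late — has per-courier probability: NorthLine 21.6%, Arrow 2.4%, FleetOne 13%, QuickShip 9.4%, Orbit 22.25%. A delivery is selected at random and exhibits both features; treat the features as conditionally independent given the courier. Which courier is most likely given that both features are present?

Prior × likelihood for each hypothesis:
  NorthLine: 0.04 × 0.26 × 0.216 = 0.0022464
  Arrow: 0.05 × 0.008 × 0.024 = 0.0000096
  FleetOne: 0.16 × 0.0875 × 0.13 = 0.00182
  QuickShip: 0.21 × 0.08 × 0.094 = 0.0015792
  Orbit: 0.54 × 0.1 × 0.2225 = 0.012015
Normalizing constant = 0.0176702.
Largest term belongs to Orbit, so Orbit is most probable.

Orbit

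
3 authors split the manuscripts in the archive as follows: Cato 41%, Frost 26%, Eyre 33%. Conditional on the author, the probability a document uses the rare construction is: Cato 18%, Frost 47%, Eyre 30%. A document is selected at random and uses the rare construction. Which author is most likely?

By Bayes' rule, posterior ∝ prior × likelihood:
  Cato: 0.41 × 0.18 = 0.0738
  Frost: 0.26 × 0.47 = 0.1222
  Eyre: 0.33 × 0.3 = 0.099
Sum = 0.295.
Largest term belongs to Frost, so Frost is most probable.

Frost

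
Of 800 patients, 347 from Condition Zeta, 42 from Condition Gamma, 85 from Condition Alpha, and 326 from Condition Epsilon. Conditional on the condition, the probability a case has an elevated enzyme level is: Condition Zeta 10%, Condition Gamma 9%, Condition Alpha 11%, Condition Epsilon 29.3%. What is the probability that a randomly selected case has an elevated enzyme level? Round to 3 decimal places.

0.179

Prior × likelihood for each hypothesis:
  Condition Zeta: 0.43375 × 0.1 = 0.043375
  Condition Gamma: 0.0525 × 0.09 = 0.004725
  Condition Alpha: 0.10625 × 0.11 = 0.0116875
  Condition Epsilon: 0.4075 × 0.293 = 0.1193975
P(elevated) = 0.043375 + 0.004725 + 0.0116875 + 0.1193975 = 0.179185 → 0.179.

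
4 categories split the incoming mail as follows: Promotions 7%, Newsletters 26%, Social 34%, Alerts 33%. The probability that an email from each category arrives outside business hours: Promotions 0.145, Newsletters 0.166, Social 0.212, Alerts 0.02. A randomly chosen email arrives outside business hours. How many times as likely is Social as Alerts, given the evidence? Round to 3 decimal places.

Compute prior × likelihood for every hypothesis:
  Promotions: 0.07 × 0.145 = 0.01015
  Newsletters: 0.26 × 0.166 = 0.04316
  Social: 0.34 × 0.212 = 0.07208
  Alerts: 0.33 × 0.02 = 0.0066
Sum = 0.13199.
The ratio is 0.07208 / 0.0066 (the normalizer cancels) = 10.921.

10.921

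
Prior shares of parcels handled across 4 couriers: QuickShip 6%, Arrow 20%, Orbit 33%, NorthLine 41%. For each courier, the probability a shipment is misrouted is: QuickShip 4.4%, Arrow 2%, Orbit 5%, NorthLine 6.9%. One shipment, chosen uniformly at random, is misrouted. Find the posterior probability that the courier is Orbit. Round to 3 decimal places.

Unnormalized posteriors (prior × likelihood):
  QuickShip: 0.06 × 0.044 = 0.00264
  Arrow: 0.2 × 0.02 = 0.004
  Orbit: 0.33 × 0.05 = 0.0165
  NorthLine: 0.41 × 0.069 = 0.02829
Sum = 0.05143.
P(Orbit | evidence) = 0.0165 / 0.05143 ≈ 0.321.

0.321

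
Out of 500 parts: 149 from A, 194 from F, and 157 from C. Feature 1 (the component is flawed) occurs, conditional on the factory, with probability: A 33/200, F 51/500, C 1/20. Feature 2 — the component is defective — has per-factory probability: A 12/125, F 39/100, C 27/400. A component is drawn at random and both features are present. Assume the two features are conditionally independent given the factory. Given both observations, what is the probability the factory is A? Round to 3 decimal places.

By Bayes' rule, posterior ∝ prior × likelihood:
  A: 0.298 × 0.165 × 0.096 = 0.00472032
  F: 0.388 × 0.102 × 0.39 = 0.01543464
  C: 0.314 × 0.05 × 0.0675 = 0.00105975
Normalizing constant = 0.02121471.
P(A | evidence) = 0.00472032 / 0.02121471 ≈ 0.223.

0.223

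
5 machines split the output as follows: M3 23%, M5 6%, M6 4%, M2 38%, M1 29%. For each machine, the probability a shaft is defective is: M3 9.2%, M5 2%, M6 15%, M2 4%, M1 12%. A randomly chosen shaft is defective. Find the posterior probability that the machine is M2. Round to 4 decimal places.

Compute prior × likelihood for every hypothesis:
  M3: 0.23 × 0.092 = 0.02116
  M5: 0.06 × 0.02 = 0.0012
  M6: 0.04 × 0.15 = 0.006
  M2: 0.38 × 0.04 = 0.0152
  M1: 0.29 × 0.12 = 0.0348
Sum = 0.07836.
P(M2 | evidence) = 0.0152 / 0.07836 ≈ 0.1940.

0.1940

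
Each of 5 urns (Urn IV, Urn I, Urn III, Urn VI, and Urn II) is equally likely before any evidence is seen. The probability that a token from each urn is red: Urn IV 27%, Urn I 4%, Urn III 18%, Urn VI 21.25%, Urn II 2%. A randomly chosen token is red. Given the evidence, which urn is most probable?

Since the prior is uniform, the posterior is proportional to the likelihood:
  Urn IV: 0.27
  Urn I: 0.04
  Urn III: 0.18
  Urn VI: 0.2125
  Urn II: 0.02
Sum = 0.7225.
Largest term belongs to Urn IV, so Urn IV is most probable.

Urn IV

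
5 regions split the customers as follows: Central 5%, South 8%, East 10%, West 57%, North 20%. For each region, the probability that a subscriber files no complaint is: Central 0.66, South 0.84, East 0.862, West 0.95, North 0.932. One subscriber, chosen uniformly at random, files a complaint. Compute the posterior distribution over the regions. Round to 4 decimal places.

Central 0.1984, South 0.1494, East 0.1610, West 0.3326, North 0.1587

Taking complements, P(complaint | each) = Central 0.34, South 0.16, East 0.138, West 0.05, North 0.068.
Prior × likelihood for each hypothesis:
  Central: 0.05 × 0.34 = 0.017
  South: 0.08 × 0.16 = 0.0128
  East: 0.1 × 0.138 = 0.0138
  West: 0.57 × 0.05 = 0.0285
  North: 0.2 × 0.068 = 0.0136
Total = 0.0857.
P(Central | complaint) = 0.017/0.0857 ≈ 0.1984
P(South | complaint) = 0.0128/0.0857 ≈ 0.1494
P(East | complaint) = 0.0138/0.0857 ≈ 0.1610
P(West | complaint) = 0.0285/0.0857 ≈ 0.3326
P(North | complaint) = 0.0136/0.0857 ≈ 0.1587
(Check: 0.1984+0.1494+0.1610+0.3326+0.1587 = 1.0001.)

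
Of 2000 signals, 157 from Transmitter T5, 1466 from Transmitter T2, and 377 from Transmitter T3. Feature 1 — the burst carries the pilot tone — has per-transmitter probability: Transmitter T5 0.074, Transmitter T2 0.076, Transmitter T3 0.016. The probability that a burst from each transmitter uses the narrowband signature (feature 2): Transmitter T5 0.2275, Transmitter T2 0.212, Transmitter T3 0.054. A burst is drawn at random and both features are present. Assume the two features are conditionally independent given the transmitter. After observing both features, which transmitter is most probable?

Compute prior × likelihood for every hypothesis:
  Transmitter T5: 0.0785 × 0.074 × 0.2275 = 0.0013215475
  Transmitter T2: 0.733 × 0.076 × 0.212 = 0.011810096
  Transmitter T3: 0.1885 × 0.016 × 0.054 = 0.000162864
Sum = 0.0132945075.
Largest term belongs to Transmitter T2, so Transmitter T2 is most probable.

Transmitter T2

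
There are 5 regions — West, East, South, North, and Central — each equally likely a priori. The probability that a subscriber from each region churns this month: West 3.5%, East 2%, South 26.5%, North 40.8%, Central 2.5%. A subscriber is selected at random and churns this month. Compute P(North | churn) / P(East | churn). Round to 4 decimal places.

20.4000

Since the prior is uniform, the posterior is proportional to the likelihood:
  West: 0.035
  East: 0.02
  South: 0.265
  North: 0.408
  Central: 0.025
Normalizing constant = 0.753.
The ratio is 0.408 / 0.02 (the normalizer cancels) = 20.4000.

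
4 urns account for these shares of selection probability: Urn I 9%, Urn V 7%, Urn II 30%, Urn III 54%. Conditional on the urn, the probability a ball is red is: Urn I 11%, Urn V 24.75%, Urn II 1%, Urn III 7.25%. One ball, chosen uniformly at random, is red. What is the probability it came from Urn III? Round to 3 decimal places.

Prior × likelihood for each hypothesis:
  Urn I: 0.09 × 0.11 = 0.0099
  Urn V: 0.07 × 0.2475 = 0.017325
  Urn II: 0.3 × 0.01 = 0.003
  Urn III: 0.54 × 0.0725 = 0.03915
Sum = 0.069375.
P(Urn III | evidence) = 0.03915 / 0.069375 ≈ 0.564.

0.564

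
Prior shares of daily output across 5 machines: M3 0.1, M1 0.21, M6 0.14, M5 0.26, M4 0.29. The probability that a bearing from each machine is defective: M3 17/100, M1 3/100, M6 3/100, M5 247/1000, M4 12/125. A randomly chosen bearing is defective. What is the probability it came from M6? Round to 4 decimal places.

Unnormalized posteriors (prior × likelihood):
  M3: 0.1 × 0.17 = 0.017
  M1: 0.21 × 0.03 = 0.0063
  M6: 0.14 × 0.03 = 0.0042
  M5: 0.26 × 0.247 = 0.06422
  M4: 0.29 × 0.096 = 0.02784
Normalizing constant = 0.11956.
P(M6 | evidence) = 0.0042 / 0.11956 ≈ 0.0351.

0.0351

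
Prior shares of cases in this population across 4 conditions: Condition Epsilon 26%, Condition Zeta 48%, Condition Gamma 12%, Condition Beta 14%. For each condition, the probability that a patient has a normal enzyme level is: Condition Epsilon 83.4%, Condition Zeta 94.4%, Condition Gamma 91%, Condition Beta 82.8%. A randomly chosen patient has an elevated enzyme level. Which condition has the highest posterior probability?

Condition Epsilon

Taking complements, P(elevated | each) = Condition Epsilon 0.166, Condition Zeta 0.056, Condition Gamma 0.09, Condition Beta 0.172.
By Bayes' rule, posterior ∝ prior × likelihood:
  Condition Epsilon: 0.26 × 0.166 = 0.04316
  Condition Zeta: 0.48 × 0.056 = 0.02688
  Condition Gamma: 0.12 × 0.09 = 0.0108
  Condition Beta: 0.14 × 0.172 = 0.02408
Total = 0.10492.
Largest term belongs to Condition Epsilon, so Condition Epsilon is most probable.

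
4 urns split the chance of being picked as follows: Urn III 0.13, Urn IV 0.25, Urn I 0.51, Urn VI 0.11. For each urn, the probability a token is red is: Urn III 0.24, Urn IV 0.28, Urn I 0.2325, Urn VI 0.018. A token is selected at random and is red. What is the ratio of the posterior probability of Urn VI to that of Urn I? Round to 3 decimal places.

Compute prior × likelihood for every hypothesis:
  Urn III: 0.13 × 0.24 = 0.0312
  Urn IV: 0.25 × 0.28 = 0.07
  Urn I: 0.51 × 0.2325 = 0.118575
  Urn VI: 0.11 × 0.018 = 0.00198
Sum = 0.221755.
The ratio is 0.00198 / 0.118575 (the normalizer cancels) = 0.017.

0.017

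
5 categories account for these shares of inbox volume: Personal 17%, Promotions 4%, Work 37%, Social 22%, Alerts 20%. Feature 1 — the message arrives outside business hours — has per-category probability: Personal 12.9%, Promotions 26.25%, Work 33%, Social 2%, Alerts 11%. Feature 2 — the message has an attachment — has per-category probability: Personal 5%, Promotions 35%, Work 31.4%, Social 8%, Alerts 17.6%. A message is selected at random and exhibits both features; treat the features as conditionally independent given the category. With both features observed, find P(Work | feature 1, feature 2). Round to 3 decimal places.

0.810

Unnormalized posteriors (prior × likelihood):
  Personal: 0.17 × 0.129 × 0.05 = 0.0010965
  Promotions: 0.04 × 0.2625 × 0.35 = 0.003675
  Work: 0.37 × 0.33 × 0.314 = 0.0383394
  Social: 0.22 × 0.02 × 0.08 = 0.000352
  Alerts: 0.2 × 0.11 × 0.176 = 0.003872
Sum = 0.0473349.
P(Work | evidence) = 0.0383394 / 0.0473349 ≈ 0.810.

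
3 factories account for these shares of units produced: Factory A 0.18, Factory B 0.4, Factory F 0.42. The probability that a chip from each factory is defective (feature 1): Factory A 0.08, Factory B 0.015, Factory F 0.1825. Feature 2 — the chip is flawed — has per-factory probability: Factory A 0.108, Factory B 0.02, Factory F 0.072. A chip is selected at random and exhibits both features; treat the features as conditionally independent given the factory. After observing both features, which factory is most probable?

Unnormalized posteriors (prior × likelihood):
  Factory A: 0.18 × 0.08 × 0.108 = 0.0015552
  Factory B: 0.4 × 0.015 × 0.02 = 0.00012
  Factory F: 0.42 × 0.1825 × 0.072 = 0.0055188
Total = 0.007194.
Largest term belongs to Factory F, so Factory F is most probable.

Factory F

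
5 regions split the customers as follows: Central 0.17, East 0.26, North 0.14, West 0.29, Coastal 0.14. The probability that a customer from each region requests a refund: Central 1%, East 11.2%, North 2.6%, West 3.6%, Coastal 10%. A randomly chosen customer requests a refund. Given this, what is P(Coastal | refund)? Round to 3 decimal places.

Unnormalized posteriors (prior × likelihood):
  Central: 0.17 × 0.01 = 0.0017
  East: 0.26 × 0.112 = 0.02912
  North: 0.14 × 0.026 = 0.00364
  West: 0.29 × 0.036 = 0.01044
  Coastal: 0.14 × 0.1 = 0.014
Total = 0.0589.
P(Coastal | evidence) = 0.014 / 0.0589 ≈ 0.238.

0.238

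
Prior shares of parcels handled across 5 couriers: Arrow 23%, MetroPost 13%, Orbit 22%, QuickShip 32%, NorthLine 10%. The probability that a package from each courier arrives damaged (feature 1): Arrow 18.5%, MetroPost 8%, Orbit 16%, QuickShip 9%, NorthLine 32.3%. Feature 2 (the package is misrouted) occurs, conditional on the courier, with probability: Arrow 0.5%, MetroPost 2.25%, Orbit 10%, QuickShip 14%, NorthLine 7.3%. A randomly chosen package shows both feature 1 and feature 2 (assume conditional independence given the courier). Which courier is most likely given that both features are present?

QuickShip

Compute prior × likelihood for every hypothesis:
  Arrow: 0.23 × 0.185 × 0.005 = 0.00021275
  MetroPost: 0.13 × 0.08 × 0.0225 = 0.000234
  Orbit: 0.22 × 0.16 × 0.1 = 0.00352
  QuickShip: 0.32 × 0.09 × 0.14 = 0.004032
  NorthLine: 0.1 × 0.323 × 0.073 = 0.0023579
Normalizing constant = 0.01035665.
Largest term belongs to QuickShip, so QuickShip is most probable.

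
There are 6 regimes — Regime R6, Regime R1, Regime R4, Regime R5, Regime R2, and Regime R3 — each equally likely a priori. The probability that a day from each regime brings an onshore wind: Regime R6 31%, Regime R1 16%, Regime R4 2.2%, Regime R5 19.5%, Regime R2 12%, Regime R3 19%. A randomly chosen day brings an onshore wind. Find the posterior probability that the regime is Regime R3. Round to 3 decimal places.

0.191

Since the prior is uniform, the posterior is proportional to the likelihood:
  Regime R6: 0.31
  Regime R1: 0.16
  Regime R4: 0.022
  Regime R5: 0.195
  Regime R2: 0.12
  Regime R3: 0.19
Normalizing constant = 0.997.
P(Regime R3 | evidence) = 0.19 / 0.997 ≈ 0.191.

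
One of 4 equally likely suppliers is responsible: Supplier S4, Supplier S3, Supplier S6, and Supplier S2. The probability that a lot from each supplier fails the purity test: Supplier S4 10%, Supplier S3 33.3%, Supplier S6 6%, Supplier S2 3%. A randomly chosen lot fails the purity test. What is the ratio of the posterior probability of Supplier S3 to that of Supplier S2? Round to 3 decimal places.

11.100

Since the prior is uniform, the posterior is proportional to the likelihood:
  Supplier S4: 0.1
  Supplier S3: 0.333
  Supplier S6: 0.06
  Supplier S2: 0.03
Total = 0.523.
The ratio is 0.333 / 0.03 (the normalizer cancels) = 11.100.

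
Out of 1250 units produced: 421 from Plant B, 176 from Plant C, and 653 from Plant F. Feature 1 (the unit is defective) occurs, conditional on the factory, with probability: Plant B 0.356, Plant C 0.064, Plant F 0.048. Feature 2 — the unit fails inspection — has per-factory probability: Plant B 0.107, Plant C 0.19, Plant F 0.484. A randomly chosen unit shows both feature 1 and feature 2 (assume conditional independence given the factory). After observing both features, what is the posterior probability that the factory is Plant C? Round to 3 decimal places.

0.064

Unnormalized posteriors (prior × likelihood):
  Plant B: 0.3368 × 0.356 × 0.107 = 0.0128293856
  Plant C: 0.1408 × 0.064 × 0.19 = 0.001712128
  Plant F: 0.5224 × 0.048 × 0.484 = 0.0121363968
Total = 0.0266779104.
P(Plant C | evidence) = 0.001712128 / 0.0266779104 ≈ 0.064.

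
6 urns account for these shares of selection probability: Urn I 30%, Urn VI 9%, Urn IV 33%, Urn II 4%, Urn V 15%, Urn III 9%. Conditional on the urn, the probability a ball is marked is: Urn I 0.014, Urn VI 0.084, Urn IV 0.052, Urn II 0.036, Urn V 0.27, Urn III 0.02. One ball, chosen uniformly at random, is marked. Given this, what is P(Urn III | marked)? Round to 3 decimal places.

Compute prior × likelihood for every hypothesis:
  Urn I: 0.3 × 0.014 = 0.0042
  Urn VI: 0.09 × 0.084 = 0.00756
  Urn IV: 0.33 × 0.052 = 0.01716
  Urn II: 0.04 × 0.036 = 0.00144
  Urn V: 0.15 × 0.27 = 0.0405
  Urn III: 0.09 × 0.02 = 0.0018
Total = 0.07266.
P(Urn III | evidence) = 0.0018 / 0.07266 ≈ 0.025.

0.025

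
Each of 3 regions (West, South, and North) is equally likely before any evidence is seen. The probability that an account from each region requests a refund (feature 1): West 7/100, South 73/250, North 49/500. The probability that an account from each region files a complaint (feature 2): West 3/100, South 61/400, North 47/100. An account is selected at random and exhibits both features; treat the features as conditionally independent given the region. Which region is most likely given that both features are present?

With a uniform prior (1/3 each), posterior ∝ likelihood:
  West: 0.07 × 0.03 = 0.0021
  South: 0.292 × 0.1525 = 0.04453
  North: 0.098 × 0.47 = 0.04606
Total = 0.09269.
Largest term belongs to North, so North is most probable.

North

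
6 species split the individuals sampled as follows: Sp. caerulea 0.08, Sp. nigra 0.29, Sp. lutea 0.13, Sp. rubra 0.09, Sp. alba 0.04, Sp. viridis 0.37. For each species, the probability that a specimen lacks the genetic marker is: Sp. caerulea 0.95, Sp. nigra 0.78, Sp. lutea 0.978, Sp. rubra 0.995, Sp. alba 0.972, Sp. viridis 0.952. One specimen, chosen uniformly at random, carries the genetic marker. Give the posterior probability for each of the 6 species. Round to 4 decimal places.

Sp. caerulea 0.0444, Sp. nigra 0.7090, Sp. lutea 0.0318, Sp. rubra 0.0050, Sp. alba 0.0124, Sp. viridis 0.1974

Taking complements, P(marker | each) = Sp. caerulea 0.05, Sp. nigra 0.22, Sp. lutea 0.022, Sp. rubra 0.005, Sp. alba 0.028, Sp. viridis 0.048.
Prior × likelihood for each hypothesis:
  Sp. caerulea: 0.08 × 0.05 = 0.004
  Sp. nigra: 0.29 × 0.22 = 0.0638
  Sp. lutea: 0.13 × 0.022 = 0.00286
  Sp. rubra: 0.09 × 0.005 = 0.00045
  Sp. alba: 0.04 × 0.028 = 0.00112
  Sp. viridis: 0.37 × 0.048 = 0.01776
Sum = 0.08999.
P(Sp. caerulea | marker) = 0.004/0.08999 ≈ 0.0444
P(Sp. nigra | marker) = 0.0638/0.08999 ≈ 0.7090
P(Sp. lutea | marker) = 0.00286/0.08999 ≈ 0.0318
P(Sp. rubra | marker) = 0.00045/0.08999 ≈ 0.0050
P(Sp. alba | marker) = 0.00112/0.08999 ≈ 0.0124
P(Sp. viridis | marker) = 0.01776/0.08999 ≈ 0.1974
(Check: 0.0444+0.7090+0.0318+0.0050+0.0124+0.1974 = 1.0000.)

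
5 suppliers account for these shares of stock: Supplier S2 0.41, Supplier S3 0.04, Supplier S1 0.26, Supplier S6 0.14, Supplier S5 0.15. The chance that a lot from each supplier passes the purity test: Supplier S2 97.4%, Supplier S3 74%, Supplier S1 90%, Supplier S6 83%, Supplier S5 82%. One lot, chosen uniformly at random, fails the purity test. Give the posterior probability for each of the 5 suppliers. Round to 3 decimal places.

Supplier S2 0.109, Supplier S3 0.106, Supplier S1 0.266, Supplier S6 0.243, Supplier S5 0.276

Taking complements, P(off-spec | each) = Supplier S2 0.026, Supplier S3 0.26, Supplier S1 0.1, Supplier S6 0.17, Supplier S5 0.18.
Unnormalized posteriors (prior × likelihood):
  Supplier S2: 0.41 × 0.026 = 0.01066
  Supplier S3: 0.04 × 0.26 = 0.0104
  Supplier S1: 0.26 × 0.1 = 0.026
  Supplier S6: 0.14 × 0.17 = 0.0238
  Supplier S5: 0.15 × 0.18 = 0.027
Normalizing constant = 0.09786.
P(Supplier S2 | off-spec) = 0.01066/0.09786 ≈ 0.109
P(Supplier S3 | off-spec) = 0.0104/0.09786 ≈ 0.106
P(Supplier S1 | off-spec) = 0.026/0.09786 ≈ 0.266
P(Supplier S6 | off-spec) = 0.0238/0.09786 ≈ 0.243
P(Supplier S5 | off-spec) = 0.027/0.09786 ≈ 0.276
(Check: 0.109+0.106+0.266+0.243+0.276 = 1.000.)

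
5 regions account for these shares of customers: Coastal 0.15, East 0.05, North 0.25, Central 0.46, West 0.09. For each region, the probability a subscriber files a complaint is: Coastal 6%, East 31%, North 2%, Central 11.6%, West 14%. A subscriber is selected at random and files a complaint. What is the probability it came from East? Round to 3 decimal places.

Compute prior × likelihood for every hypothesis:
  Coastal: 0.15 × 0.06 = 0.009
  East: 0.05 × 0.31 = 0.0155
  North: 0.25 × 0.02 = 0.005
  Central: 0.46 × 0.116 = 0.05336
  West: 0.09 × 0.14 = 0.0126
Total = 0.09546.
P(East | evidence) = 0.0155 / 0.09546 ≈ 0.162.

0.162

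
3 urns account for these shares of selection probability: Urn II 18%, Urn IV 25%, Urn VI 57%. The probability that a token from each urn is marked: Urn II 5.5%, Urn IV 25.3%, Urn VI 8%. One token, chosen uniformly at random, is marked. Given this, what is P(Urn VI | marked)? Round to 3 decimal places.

Compute prior × likelihood for every hypothesis:
  Urn II: 0.18 × 0.055 = 0.0099
  Urn IV: 0.25 × 0.253 = 0.06325
  Urn VI: 0.57 × 0.08 = 0.0456
Total = 0.11875.
P(Urn VI | evidence) = 0.0456 / 0.11875 ≈ 0.384.

0.384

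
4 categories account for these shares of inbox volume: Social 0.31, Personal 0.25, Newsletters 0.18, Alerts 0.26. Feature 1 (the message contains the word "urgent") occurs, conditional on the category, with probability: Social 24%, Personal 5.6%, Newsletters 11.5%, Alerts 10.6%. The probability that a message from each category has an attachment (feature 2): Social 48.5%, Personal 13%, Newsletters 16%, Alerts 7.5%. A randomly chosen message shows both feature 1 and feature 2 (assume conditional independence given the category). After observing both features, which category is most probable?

Compute prior × likelihood for every hypothesis:
  Social: 0.31 × 0.24 × 0.485 = 0.036084
  Personal: 0.25 × 0.056 × 0.13 = 0.00182
  Newsletters: 0.18 × 0.115 × 0.16 = 0.003312
  Alerts: 0.26 × 0.106 × 0.075 = 0.002067
Sum = 0.043283.
Largest term belongs to Social, so Social is most probable.

Social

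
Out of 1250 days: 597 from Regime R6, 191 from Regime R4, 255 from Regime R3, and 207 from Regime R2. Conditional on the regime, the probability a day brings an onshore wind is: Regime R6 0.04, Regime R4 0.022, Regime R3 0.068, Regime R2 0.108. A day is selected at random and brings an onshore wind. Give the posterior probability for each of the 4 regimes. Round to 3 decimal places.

Regime R6 0.352, Regime R4 0.062, Regime R3 0.256, Regime R2 0.330

Compute prior × likelihood for every hypothesis:
  Regime R6: 0.4776 × 0.04 = 0.019104
  Regime R4: 0.1528 × 0.022 = 0.0033616
  Regime R3: 0.204 × 0.068 = 0.013872
  Regime R2: 0.1656 × 0.108 = 0.0178848
Sum = 0.0542224.
P(Regime R6 | onshore) = 0.019104/0.0542224 ≈ 0.352
P(Regime R4 | onshore) = 0.0033616/0.0542224 ≈ 0.062
P(Regime R3 | onshore) = 0.013872/0.0542224 ≈ 0.256
P(Regime R2 | onshore) = 0.0178848/0.0542224 ≈ 0.330
(Check: 0.352+0.062+0.256+0.330 = 1.000.)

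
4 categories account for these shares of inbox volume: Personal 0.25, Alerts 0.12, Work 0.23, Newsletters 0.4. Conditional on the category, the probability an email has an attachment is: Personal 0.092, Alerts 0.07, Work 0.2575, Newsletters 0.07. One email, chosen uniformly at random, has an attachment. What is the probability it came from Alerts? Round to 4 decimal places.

0.0708

By Bayes' rule, posterior ∝ prior × likelihood:
  Personal: 0.25 × 0.092 = 0.023
  Alerts: 0.12 × 0.07 = 0.0084
  Work: 0.23 × 0.2575 = 0.059225
  Newsletters: 0.4 × 0.07 = 0.028
Sum = 0.118625.
P(Alerts | evidence) = 0.0084 / 0.118625 ≈ 0.0708.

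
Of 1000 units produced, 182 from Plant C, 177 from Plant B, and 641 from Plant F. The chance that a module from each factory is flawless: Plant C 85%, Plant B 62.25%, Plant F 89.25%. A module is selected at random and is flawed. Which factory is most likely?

Plant F

Taking complements, P(flawed | each) = Plant C 0.15, Plant B 0.3775, Plant F 0.1075.
By Bayes' rule, posterior ∝ prior × likelihood:
  Plant C: 0.182 × 0.15 = 0.0273
  Plant B: 0.177 × 0.3775 = 0.0668175
  Plant F: 0.641 × 0.1075 = 0.0689075
Total = 0.163025.
Largest term belongs to Plant F, so Plant F is most probable.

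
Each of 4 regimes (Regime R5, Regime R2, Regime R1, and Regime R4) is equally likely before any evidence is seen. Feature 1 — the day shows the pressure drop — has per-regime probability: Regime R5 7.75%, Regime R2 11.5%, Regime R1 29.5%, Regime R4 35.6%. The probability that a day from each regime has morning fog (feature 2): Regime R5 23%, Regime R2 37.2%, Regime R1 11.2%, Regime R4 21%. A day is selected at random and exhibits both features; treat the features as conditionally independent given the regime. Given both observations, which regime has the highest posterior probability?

Since the prior is uniform, the posterior is proportional to the likelihood:
  Regime R5: 0.0775 × 0.23 = 0.017825
  Regime R2: 0.115 × 0.372 = 0.04278
  Regime R1: 0.295 × 0.112 = 0.03304
  Regime R4: 0.356 × 0.21 = 0.07476
Normalizing constant = 0.168405.
Largest term belongs to Regime R4, so Regime R4 is most probable.

Regime R4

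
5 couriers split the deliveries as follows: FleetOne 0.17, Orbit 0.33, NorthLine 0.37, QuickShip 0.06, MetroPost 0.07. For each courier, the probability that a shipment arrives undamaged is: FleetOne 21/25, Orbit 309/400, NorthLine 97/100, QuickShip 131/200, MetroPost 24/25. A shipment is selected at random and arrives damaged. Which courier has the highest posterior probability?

Taking complements, P(damaged | each) = FleetOne 0.16, Orbit 0.2275, NorthLine 0.03, QuickShip 0.345, MetroPost 0.04.
Prior × likelihood for each hypothesis:
  FleetOne: 0.17 × 0.16 = 0.0272
  Orbit: 0.33 × 0.2275 = 0.075075
  NorthLine: 0.37 × 0.03 = 0.0111
  QuickShip: 0.06 × 0.345 = 0.0207
  MetroPost: 0.07 × 0.04 = 0.0028
Total = 0.136875.
Largest term belongs to Orbit, so Orbit is most probable.

Orbit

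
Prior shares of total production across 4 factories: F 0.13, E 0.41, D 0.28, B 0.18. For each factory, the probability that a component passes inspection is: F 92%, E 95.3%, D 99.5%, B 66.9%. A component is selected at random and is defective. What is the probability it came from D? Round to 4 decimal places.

Taking complements, P(defective | each) = F 0.08, E 0.047, D 0.005, B 0.331.
By Bayes' rule, posterior ∝ prior × likelihood:
  F: 0.13 × 0.08 = 0.0104
  E: 0.41 × 0.047 = 0.01927
  D: 0.28 × 0.005 = 0.0014
  B: 0.18 × 0.331 = 0.05958
Normalizing constant = 0.09065.
P(D | evidence) = 0.0014 / 0.09065 ≈ 0.0154.

0.0154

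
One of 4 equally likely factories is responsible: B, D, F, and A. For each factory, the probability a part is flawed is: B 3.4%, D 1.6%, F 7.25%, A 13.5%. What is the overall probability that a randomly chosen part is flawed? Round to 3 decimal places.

With a uniform prior (1/4 each), posterior ∝ likelihood:
  B: 0.034
  D: 0.016
  F: 0.0725
  A: 0.135
P(flawed) = (1/4) × (0.034 + 0.016 + 0.0725 + 0.135) = 0.2575/4 ≈ 0.064.

0.064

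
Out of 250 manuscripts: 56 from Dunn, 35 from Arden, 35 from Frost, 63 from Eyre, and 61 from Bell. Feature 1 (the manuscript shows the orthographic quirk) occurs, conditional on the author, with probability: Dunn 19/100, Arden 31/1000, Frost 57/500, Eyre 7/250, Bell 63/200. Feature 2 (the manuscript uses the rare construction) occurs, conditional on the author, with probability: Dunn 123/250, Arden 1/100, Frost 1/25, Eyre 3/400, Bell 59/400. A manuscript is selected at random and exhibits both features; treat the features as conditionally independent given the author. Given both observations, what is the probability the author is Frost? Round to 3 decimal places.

0.019

Unnormalized posteriors (prior × likelihood):
  Dunn: 0.224 × 0.19 × 0.492 = 0.02093952
  Arden: 0.14 × 0.031 × 0.01 = 0.0000434
  Frost: 0.14 × 0.114 × 0.04 = 0.0006384
  Eyre: 0.252 × 0.028 × 0.0075 = 0.00005292
  Bell: 0.244 × 0.315 × 0.1475 = 0.01133685
Normalizing constant = 0.03301109.
P(Frost | evidence) = 0.0006384 / 0.03301109 ≈ 0.019.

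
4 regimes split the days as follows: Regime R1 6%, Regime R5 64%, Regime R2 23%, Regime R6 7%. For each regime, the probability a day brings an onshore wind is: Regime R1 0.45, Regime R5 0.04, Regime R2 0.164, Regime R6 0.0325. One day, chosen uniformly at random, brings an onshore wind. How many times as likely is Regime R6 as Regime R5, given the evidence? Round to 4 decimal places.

Unnormalized posteriors (prior × likelihood):
  Regime R1: 0.06 × 0.45 = 0.027
  Regime R5: 0.64 × 0.04 = 0.0256
  Regime R2: 0.23 × 0.164 = 0.03772
  Regime R6: 0.07 × 0.0325 = 0.002275
Normalizing constant = 0.092595.
The ratio is 0.002275 / 0.0256 (the normalizer cancels) = 0.0889.

0.0889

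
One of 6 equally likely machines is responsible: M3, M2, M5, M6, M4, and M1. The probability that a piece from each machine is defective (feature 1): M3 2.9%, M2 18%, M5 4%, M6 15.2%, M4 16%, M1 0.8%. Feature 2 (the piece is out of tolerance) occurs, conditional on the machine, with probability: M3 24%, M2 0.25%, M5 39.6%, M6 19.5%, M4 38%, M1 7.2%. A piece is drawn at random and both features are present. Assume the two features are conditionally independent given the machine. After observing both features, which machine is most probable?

M4

Since the prior is uniform, the posterior is proportional to the likelihood:
  M3: 0.029 × 0.24 = 0.00696
  M2: 0.18 × 0.0025 = 0.00045
  M5: 0.04 × 0.396 = 0.01584
  M6: 0.152 × 0.195 = 0.02964
  M4: 0.16 × 0.38 = 0.0608
  M1: 0.008 × 0.072 = 0.000576
Total = 0.114266.
Largest term belongs to M4, so M4 is most probable.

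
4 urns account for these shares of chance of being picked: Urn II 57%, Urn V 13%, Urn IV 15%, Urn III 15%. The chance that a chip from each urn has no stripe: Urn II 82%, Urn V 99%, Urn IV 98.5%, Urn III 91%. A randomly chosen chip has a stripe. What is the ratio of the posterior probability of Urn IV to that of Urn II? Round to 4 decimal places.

0.0219

Taking complements, P(striped | each) = Urn II 0.18, Urn V 0.01, Urn IV 0.015, Urn III 0.09.
Prior × likelihood for each hypothesis:
  Urn II: 0.57 × 0.18 = 0.1026
  Urn V: 0.13 × 0.01 = 0.0013
  Urn IV: 0.15 × 0.015 = 0.00225
  Urn III: 0.15 × 0.09 = 0.0135
Total = 0.11965.
The ratio is 0.00225 / 0.1026 (the normalizer cancels) = 0.0219.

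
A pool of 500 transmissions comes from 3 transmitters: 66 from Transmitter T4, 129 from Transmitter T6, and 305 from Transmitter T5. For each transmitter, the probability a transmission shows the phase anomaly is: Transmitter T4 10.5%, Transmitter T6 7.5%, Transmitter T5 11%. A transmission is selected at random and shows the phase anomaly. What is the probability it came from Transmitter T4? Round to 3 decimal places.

0.138

Compute prior × likelihood for every hypothesis:
  Transmitter T4: 0.132 × 0.105 = 0.01386
  Transmitter T6: 0.258 × 0.075 = 0.01935
  Transmitter T5: 0.61 × 0.11 = 0.0671
Sum = 0.10031.
P(Transmitter T4 | evidence) = 0.01386 / 0.10031 ≈ 0.138.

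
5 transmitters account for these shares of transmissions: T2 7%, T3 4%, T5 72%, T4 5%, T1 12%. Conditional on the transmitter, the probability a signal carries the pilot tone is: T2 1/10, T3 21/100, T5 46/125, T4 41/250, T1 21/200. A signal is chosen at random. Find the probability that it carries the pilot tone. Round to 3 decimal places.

Unnormalized posteriors (prior × likelihood):
  T2: 0.07 × 0.1 = 0.007
  T3: 0.04 × 0.21 = 0.0084
  T5: 0.72 × 0.368 = 0.26496
  T4: 0.05 × 0.164 = 0.0082
  T1: 0.12 × 0.105 = 0.0126
P(pilot) = 0.007 + 0.0084 + 0.26496 + 0.0082 + 0.0126 = 0.30116 → 0.301.

0.301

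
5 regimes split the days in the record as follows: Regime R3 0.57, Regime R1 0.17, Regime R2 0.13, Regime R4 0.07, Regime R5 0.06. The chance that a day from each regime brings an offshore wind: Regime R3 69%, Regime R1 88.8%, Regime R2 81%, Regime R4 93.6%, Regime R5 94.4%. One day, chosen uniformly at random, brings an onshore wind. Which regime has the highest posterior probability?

Taking complements, P(onshore | each) = Regime R3 0.31, Regime R1 0.112, Regime R2 0.19, Regime R4 0.064, Regime R5 0.056.
Unnormalized posteriors (prior × likelihood):
  Regime R3: 0.57 × 0.31 = 0.1767
  Regime R1: 0.17 × 0.112 = 0.01904
  Regime R2: 0.13 × 0.19 = 0.0247
  Regime R4: 0.07 × 0.064 = 0.00448
  Regime R5: 0.06 × 0.056 = 0.00336
Normalizing constant = 0.22828.
Largest term belongs to Regime R3, so Regime R3 is most probable.

Regime R3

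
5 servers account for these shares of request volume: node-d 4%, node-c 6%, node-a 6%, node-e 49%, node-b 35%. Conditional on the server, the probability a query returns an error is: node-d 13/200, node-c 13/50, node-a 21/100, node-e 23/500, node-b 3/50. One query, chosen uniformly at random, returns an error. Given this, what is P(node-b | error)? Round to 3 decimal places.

Compute prior × likelihood for every hypothesis:
  node-d: 0.04 × 0.065 = 0.0026
  node-c: 0.06 × 0.26 = 0.0156
  node-a: 0.06 × 0.21 = 0.0126
  node-e: 0.49 × 0.046 = 0.02254
  node-b: 0.35 × 0.06 = 0.021
Sum = 0.07434.
P(node-b | evidence) = 0.021 / 0.07434 ≈ 0.282.

0.282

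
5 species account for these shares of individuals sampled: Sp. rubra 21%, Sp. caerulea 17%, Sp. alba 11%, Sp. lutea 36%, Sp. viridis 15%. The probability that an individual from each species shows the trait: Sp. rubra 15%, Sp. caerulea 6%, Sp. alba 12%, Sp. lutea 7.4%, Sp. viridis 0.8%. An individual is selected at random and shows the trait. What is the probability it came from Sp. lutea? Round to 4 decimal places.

Compute prior × likelihood for every hypothesis:
  Sp. rubra: 0.21 × 0.15 = 0.0315
  Sp. caerulea: 0.17 × 0.06 = 0.0102
  Sp. alba: 0.11 × 0.12 = 0.0132
  Sp. lutea: 0.36 × 0.074 = 0.02664
  Sp. viridis: 0.15 × 0.008 = 0.0012
Total = 0.08274.
P(Sp. lutea | evidence) = 0.02664 / 0.08274 ≈ 0.3220.

0.3220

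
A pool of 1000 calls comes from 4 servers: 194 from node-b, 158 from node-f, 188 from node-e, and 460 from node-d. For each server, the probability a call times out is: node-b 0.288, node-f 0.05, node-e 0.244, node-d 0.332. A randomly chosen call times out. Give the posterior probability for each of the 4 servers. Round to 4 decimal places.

By Bayes' rule, posterior ∝ prior × likelihood:
  node-b: 0.194 × 0.288 = 0.055872
  node-f: 0.158 × 0.05 = 0.0079
  node-e: 0.188 × 0.244 = 0.045872
  node-d: 0.46 × 0.332 = 0.15272
Normalizing constant = 0.262364.
P(node-b | timeout) = 0.055872/0.262364 ≈ 0.2130
P(node-f | timeout) = 0.0079/0.262364 ≈ 0.0301
P(node-e | timeout) = 0.045872/0.262364 ≈ 0.1748
P(node-d | timeout) = 0.15272/0.262364 ≈ 0.5821
(Check: 0.2130+0.0301+0.1748+0.5821 = 1.0000.)

node-b 0.2130, node-f 0.0301, node-e 0.1748, node-d 0.5821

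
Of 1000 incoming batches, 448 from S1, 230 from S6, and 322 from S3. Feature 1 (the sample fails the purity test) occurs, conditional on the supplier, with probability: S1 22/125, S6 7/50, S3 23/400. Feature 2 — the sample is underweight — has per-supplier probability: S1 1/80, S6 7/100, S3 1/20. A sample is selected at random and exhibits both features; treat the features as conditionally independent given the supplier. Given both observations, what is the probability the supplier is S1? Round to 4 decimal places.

Unnormalized posteriors (prior × likelihood):
  S1: 0.448 × 0.176 × 0.0125 = 0.0009856
  S6: 0.23 × 0.14 × 0.07 = 0.002254
  S3: 0.322 × 0.0575 × 0.05 = 0.00092575
Sum = 0.00416535.
P(S1 | evidence) = 0.0009856 / 0.00416535 ≈ 0.2366.

0.2366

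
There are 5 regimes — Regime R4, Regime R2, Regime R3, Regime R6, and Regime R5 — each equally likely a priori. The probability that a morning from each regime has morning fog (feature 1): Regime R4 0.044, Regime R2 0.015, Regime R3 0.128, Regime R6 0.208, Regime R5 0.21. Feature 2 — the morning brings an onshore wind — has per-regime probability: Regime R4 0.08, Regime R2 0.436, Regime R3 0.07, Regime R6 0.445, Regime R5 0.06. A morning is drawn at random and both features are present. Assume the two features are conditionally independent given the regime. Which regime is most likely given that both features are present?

Since the prior is uniform, the posterior is proportional to the likelihood:
  Regime R4: 0.044 × 0.08 = 0.00352
  Regime R2: 0.015 × 0.436 = 0.00654
  Regime R3: 0.128 × 0.07 = 0.00896
  Regime R6: 0.208 × 0.445 = 0.09256
  Regime R5: 0.21 × 0.06 = 0.0126
Sum = 0.12418.
Largest term belongs to Regime R6, so Regime R6 is most probable.

Regime R6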